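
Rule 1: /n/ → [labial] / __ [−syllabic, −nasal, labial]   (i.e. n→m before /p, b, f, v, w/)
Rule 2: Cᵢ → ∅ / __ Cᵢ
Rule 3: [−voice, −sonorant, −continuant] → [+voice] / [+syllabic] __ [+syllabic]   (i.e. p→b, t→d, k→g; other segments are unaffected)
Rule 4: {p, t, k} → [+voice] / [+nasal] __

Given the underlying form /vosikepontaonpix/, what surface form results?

vosigebondaombix

Rule 1 (nasal place assimilation): /n/ precedes the labial consonant /p/, so it assimilates in place to [m]. /vosikepontaonpix/ → vosikepontaompix.
Rule 2 (degemination): no segment meets the environment; /vosikepontaompix/ is unchanged.
Rule 3 (intervocalic voicing): /k/ is a voiceless stop between vowels /i/ and /e/, so it voices to [g]. /p/ is a voiceless stop between vowels /e/ and /o/, so it voices to [b]. /vosikepontaompix/ → vosigebontaompix.
Rule 4 (post-nasal voicing): /t/ is a voiceless stop immediately after the nasal /n/, so it voices to [d]. /p/ is a voiceless stop immediately after the nasal /m/, so it voices to [b]. /vosigebontaompix/ → vosigebondaombix.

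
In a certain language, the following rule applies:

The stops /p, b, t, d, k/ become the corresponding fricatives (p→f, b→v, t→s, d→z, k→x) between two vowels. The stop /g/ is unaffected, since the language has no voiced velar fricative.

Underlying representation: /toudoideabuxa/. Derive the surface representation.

touzoizeavuxa

Scanning /toudoideabuxa/: /t/ at position 1 is not in the conditioning environment; /d/ is a stop between vowels /u/ and /o/, so it spirantizes to the fricative [z]; /d/ is a stop between vowels /i/ and /e/, so it spirantizes to the fricative [z]; /b/ is a stop between vowels /a/ and /u/, so it spirantizes to the fricative [v].
Result: [touzoizeavuxa].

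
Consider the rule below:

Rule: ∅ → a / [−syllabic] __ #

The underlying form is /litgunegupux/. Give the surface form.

the form ends in the consonant /x/, so [a] is inserted word-finally.
Surface form: [litgunegupuxa].

litgunegupuxa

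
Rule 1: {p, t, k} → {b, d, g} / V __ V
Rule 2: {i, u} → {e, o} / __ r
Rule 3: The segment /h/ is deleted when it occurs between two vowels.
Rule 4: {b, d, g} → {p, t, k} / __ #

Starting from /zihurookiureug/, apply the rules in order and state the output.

Rule 1 (intervocalic voicing): /k/ is a voiceless stop between vowels /o/ and /i/, so it voices to [g]. /zihurookiureug/ → zihuroogiureug.
Rule 2 (pre-rhotic lowering): /u/ is a high vowel immediately before /r/, so it lowers to [o]. /u/ is a high vowel immediately before /r/, so it lowers to [o]. /zihuroogiureug/ → zihoroogioreug.
Rule 3 (intervocalic h-deletion): /h/ occurs between vowels /i/ and /o/, so it deletes. /zihoroogioreug/ → zioroogioreug.
Rule 4 (final devoicing): /g/ is a voiced stop in word-final position, so it devoices to [k]. /zioroogioreug/ → zioroogioreuk.

zioroogioreuk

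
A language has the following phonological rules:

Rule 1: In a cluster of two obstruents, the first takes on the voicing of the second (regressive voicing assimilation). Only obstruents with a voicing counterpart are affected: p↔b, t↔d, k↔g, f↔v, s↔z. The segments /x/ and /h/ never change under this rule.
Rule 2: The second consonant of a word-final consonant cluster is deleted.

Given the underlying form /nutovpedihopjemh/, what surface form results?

nutofpedihopjem

Rule 1 (regressive voicing assimilation): /v/ precedes the voiceless obstruent /p/, so it devoices to [f] by assimilation. /nutovpedihopjemh/ → nutofpedihopjemh.
Rule 2 (final cluster simplification): /h/ is the second consonant of a word-final cluster /mh/, so it deletes. /nutofpedihopjemh/ → nutofpedihopjem.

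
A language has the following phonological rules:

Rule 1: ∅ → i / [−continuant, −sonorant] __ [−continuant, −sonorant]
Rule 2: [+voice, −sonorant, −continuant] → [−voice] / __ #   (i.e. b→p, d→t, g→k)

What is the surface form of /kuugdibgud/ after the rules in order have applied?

Rule 1 (stop-cluster i-epenthesis): /g/ and /d/ form a stop–stop cluster, so [i] is inserted between them. /b/ and /g/ form a stop–stop cluster, so [i] is inserted between them. /kuugdibgud/ → kuugidibigud.
Rule 2 (final devoicing): /d/ is a voiced stop in word-final position, so it devoices to [t]. /kuugidibigud/ → kuugidibigut.

kuugidibigut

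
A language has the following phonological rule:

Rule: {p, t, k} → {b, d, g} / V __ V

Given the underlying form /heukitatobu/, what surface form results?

/k/ is a voiceless stop between vowels /u/ and /i/, so it voices to [g].
/t/ is a voiceless stop between vowels /i/ and /a/, so it voices to [d].
/t/ is a voiceless stop between vowels /a/ and /o/, so it voices to [d].
Surface form: [heugidadobu].

heugidadobu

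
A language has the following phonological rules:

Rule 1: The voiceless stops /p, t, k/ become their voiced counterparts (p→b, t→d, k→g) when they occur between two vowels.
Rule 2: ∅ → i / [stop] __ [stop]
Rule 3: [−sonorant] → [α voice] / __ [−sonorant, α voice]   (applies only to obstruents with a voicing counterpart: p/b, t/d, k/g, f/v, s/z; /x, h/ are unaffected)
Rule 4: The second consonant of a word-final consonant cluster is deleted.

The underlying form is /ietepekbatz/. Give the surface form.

Rule 1 (intervocalic voicing): /t/ is a voiceless stop between vowels /e/ and /e/, so it voices to [d]. /p/ is a voiceless stop between vowels /e/ and /e/, so it voices to [b]. /ietepekbatz/ → iedebekbatz.
Rule 2 (stop-cluster i-epenthesis): /k/ and /b/ form a stop–stop cluster, so [i] is inserted between them. /iedebekbatz/ → iedebekibatz.
Rule 3 (regressive voicing assimilation): /t/ precedes the voiced obstruent /z/, so it voices to [d] by assimilation. /iedebekibatz/ → iedebekibadz.
Rule 4 (final cluster simplification): /z/ is the second consonant of a word-final cluster /dz/, so it deletes. /iedebekibadz/ → iedebekibad.

iedebekibad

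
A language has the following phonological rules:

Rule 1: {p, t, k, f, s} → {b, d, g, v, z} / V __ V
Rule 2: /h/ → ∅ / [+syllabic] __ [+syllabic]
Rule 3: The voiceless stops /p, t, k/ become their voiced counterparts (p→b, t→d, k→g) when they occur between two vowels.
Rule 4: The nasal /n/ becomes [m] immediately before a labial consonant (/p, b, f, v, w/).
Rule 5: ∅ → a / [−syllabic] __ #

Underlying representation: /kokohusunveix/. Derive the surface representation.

kogouzumveixa

Rule 1 (intervocalic voicing): /k/ is a voiceless obstruent between vowels /o/ and /o/, so it voices to [g]. /s/ is a voiceless obstruent between vowels /u/ and /u/, so it voices to [z]. /kokohusunveix/ → kogohuzunveix.
Rule 2 (intervocalic h-deletion): /h/ occurs between vowels /o/ and /u/, so it deletes. /kogohuzunveix/ → kogouzunveix.
Rule 3 (intervocalic voicing): no segment meets the environment; /kogouzunveix/ is unchanged.
Rule 4 (nasal place assimilation): /n/ precedes the labial consonant /v/, so it assimilates in place to [m]. /kogouzunveix/ → kogouzumveix.
Rule 5 (final a-epenthesis): the form ends in the consonant /x/, so [a] is inserted word-finally. /kogouzumveix/ → kogouzumveixa.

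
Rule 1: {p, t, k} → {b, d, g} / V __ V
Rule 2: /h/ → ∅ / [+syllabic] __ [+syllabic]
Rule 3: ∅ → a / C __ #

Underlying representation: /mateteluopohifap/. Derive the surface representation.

madedeluoboifapa

Rule 1 (intervocalic voicing): /t/ is a voiceless stop between vowels /a/ and /e/, so it voices to [d]. /t/ is a voiceless stop between vowels /e/ and /e/, so it voices to [d]. /p/ is a voiceless stop between vowels /o/ and /o/, so it voices to [b]. /mateteluopohifap/ → madedeluobohifap.
Rule 2 (intervocalic h-deletion): /h/ occurs between vowels /o/ and /i/, so it deletes. /madedeluobohifap/ → madedeluoboifap.
Rule 3 (final a-epenthesis): the form ends in the consonant /p/, so [a] is inserted word-finally. /madedeluoboifap/ → madedeluoboifapa.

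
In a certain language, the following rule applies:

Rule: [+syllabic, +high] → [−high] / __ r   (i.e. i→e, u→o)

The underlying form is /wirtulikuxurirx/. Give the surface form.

Scanning /wirtulikuxurirx/: /i/ is a high vowel immediately before /r/, so it lowers to [e]; /u/ at position 5 is not in the conditioning environment; /i/ at position 7 is not in the conditioning environment; /u/ at position 9 is not in the conditioning environment; /u/ is a high vowel immediately before /r/, so it lowers to [o]; /i/ is a high vowel immediately before /r/, so it lowers to [e].
Result: [wertulikuxorerx].

wertulikuxorerx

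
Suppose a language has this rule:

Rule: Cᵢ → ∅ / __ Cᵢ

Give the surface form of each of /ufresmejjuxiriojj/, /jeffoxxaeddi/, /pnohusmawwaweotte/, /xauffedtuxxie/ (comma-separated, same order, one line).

/ufresmejjuxiriojj/: /jj/ is a geminate; the first /j/ deletes. /jj/ is a geminate; the first /j/ deletes. → [ufresmejuxirioj].
/jeffoxxaeddi/: /ff/ is a geminate; the first /f/ deletes. /xx/ is a geminate; the first /x/ deletes. /dd/ is a geminate; the first /d/ deletes. → [jefoxaedi].
/pnohusmawwaweotte/: /ww/ is a geminate; the first /w/ deletes. /tt/ is a geminate; the first /t/ deletes. → [pnohusmawaweote].
/xauffedtuxxie/: /ff/ is a geminate; the first /f/ deletes. /xx/ is a geminate; the first /x/ deletes. → [xaufedtuxie].

ufresmejuxirioj, jefoxaedi, pnohusmawaweote, xaufedtuxie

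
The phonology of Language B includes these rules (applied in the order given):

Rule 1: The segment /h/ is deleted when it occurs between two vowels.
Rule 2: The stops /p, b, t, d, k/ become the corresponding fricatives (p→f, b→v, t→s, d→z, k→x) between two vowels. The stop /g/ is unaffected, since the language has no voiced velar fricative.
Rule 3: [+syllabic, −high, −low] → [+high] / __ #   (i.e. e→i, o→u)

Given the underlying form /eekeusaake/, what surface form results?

eexeusaaxi

Rule 1 (intervocalic h-deletion): no segment meets the environment; /eekeusaake/ is unchanged.
Rule 2 (intervocalic spirantization): /k/ is a stop between vowels /e/ and /e/, so it spirantizes to the fricative [x]. /k/ is a stop between vowels /a/ and /e/, so it spirantizes to the fricative [x]. /eekeusaake/ → eexeusaaxe.
Rule 3 (final vowel raising): /e/ is a mid vowel in word-final position, so it raises to [i]. /eexeusaaxe/ → eexeusaaxi.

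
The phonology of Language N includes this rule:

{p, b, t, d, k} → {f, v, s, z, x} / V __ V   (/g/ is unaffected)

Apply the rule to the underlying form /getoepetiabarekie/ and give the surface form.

/t/ is a stop between vowels /e/ and /o/, so it spirantizes to the fricative [s].
/p/ is a stop between vowels /e/ and /e/, so it spirantizes to the fricative [f].
/t/ is a stop between vowels /e/ and /i/, so it spirantizes to the fricative [s].
/b/ is a stop between vowels /a/ and /a/, so it spirantizes to the fricative [v].
/k/ is a stop between vowels /e/ and /i/, so it spirantizes to the fricative [x].
Surface form: [gesoefesiavarexie].

gesoefesiavarexie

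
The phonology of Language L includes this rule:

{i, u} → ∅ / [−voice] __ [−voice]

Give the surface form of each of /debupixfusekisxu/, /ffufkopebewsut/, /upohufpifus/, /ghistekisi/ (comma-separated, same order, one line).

/debupixfusekisxu/: /i/ is a high vowel flanked by voiceless consonants /p/ and /x/, so it deletes. /u/ is a high vowel flanked by voiceless consonants /f/ and /s/, so it deletes. /i/ is a high vowel flanked by voiceless consonants /k/ and /s/, so it deletes. → [debupxfseksxu].
/ffufkopebewsut/: /u/ is a high vowel flanked by voiceless consonants /f/ and /f/, so it deletes. /u/ is a high vowel flanked by voiceless consonants /s/ and /t/, so it deletes. → [fffkopebewst].
/upohufpifus/: /u/ is a high vowel flanked by voiceless consonants /h/ and /f/, so it deletes. /i/ is a high vowel flanked by voiceless consonants /p/ and /f/, so it deletes. /u/ is a high vowel flanked by voiceless consonants /f/ and /s/, so it deletes. → [upohfpfs].
/ghistekisi/: /i/ is a high vowel flanked by voiceless consonants /h/ and /s/, so it deletes. /i/ is a high vowel flanked by voiceless consonants /k/ and /s/, so it deletes. → [ghsteksi].

debupxfseksxu, fffkopebewst, upohfpfs, ghsteksi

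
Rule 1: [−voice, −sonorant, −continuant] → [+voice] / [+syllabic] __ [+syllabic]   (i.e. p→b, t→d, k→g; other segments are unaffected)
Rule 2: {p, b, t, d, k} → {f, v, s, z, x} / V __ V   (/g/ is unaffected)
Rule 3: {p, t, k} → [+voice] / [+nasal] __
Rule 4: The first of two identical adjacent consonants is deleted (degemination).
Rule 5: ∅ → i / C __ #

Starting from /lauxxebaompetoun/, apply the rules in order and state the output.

Rule 1 (intervocalic voicing): /t/ is a voiceless stop between vowels /e/ and /o/, so it voices to [d]. /lauxxebaompetoun/ → lauxxebaompedoun.
Rule 2 (intervocalic spirantization): /b/ is a stop between vowels /e/ and /a/, so it spirantizes to the fricative [v]. /d/ is a stop between vowels /e/ and /o/, so it spirantizes to the fricative [z]. /lauxxebaompedoun/ → lauxxevaompezoun.
Rule 3 (post-nasal voicing): /p/ is a voiceless stop immediately after the nasal /m/, so it voices to [b]. /lauxxevaompezoun/ → lauxxevaombezoun.
Rule 4 (degemination): /xx/ is a geminate; the first /x/ deletes. /lauxxevaombezoun/ → lauxevaombezoun.
Rule 5 (final i-epenthesis): the form ends in the consonant /n/, so [i] is inserted word-finally. /lauxevaombezoun/ → lauxevaombezouni.

lauxevaombezouni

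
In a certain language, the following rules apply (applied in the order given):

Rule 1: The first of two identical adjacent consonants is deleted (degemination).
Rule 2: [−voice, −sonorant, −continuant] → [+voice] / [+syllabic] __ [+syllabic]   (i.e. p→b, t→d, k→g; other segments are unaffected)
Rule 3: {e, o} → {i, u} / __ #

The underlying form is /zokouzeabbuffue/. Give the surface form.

zogouzeabufui

Rule 1 (degemination): /bb/ is a geminate; the first /b/ deletes. /ff/ is a geminate; the first /f/ deletes. /zokouzeabbuffue/ → zokouzeabufue.
Rule 2 (intervocalic voicing): /k/ is a voiceless stop between vowels /o/ and /o/, so it voices to [g]. /zokouzeabufue/ → zogouzeabufue.
Rule 3 (final vowel raising): /e/ is a mid vowel in word-final position, so it raises to [i]. /zogouzeabufue/ → zogouzeabufui.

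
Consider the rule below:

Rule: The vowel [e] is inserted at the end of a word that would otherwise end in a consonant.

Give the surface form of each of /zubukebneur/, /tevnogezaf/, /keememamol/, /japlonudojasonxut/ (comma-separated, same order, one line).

zubukebneure, tevnogezafe, keememamole, japlonudojasonxute

/zubukebneur/: the form ends in the consonant /r/, so [e] is inserted word-finally. → [zubukebneure].
/tevnogezaf/: the form ends in the consonant /f/, so [e] is inserted word-finally. → [tevnogezafe].
/keememamol/: the form ends in the consonant /l/, so [e] is inserted word-finally. → [keememamole].
/japlonudojasonxut/: the form ends in the consonant /t/, so [e] is inserted word-finally. → [japlonudojasonxute].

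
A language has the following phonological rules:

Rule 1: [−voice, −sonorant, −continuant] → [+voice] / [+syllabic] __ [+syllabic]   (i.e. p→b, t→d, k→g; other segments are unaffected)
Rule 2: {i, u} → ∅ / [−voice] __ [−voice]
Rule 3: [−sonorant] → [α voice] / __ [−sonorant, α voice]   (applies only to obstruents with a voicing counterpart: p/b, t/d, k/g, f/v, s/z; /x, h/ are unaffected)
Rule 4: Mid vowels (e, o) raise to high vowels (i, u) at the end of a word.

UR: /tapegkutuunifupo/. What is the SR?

Rule 1 (intervocalic voicing): /p/ is a voiceless stop between vowels /a/ and /e/, so it voices to [b]. /t/ is a voiceless stop between vowels /u/ and /u/, so it voices to [d]. /p/ is a voiceless stop between vowels /u/ and /o/, so it voices to [b]. /tapegkutuunifupo/ → tabegkuduunifubo.
Rule 2 (high vowel syncope): no segment meets the environment; /tabegkuduunifubo/ is unchanged.
Rule 3 (regressive voicing assimilation): /g/ precedes the voiceless obstruent /k/, so it devoices to [k] by assimilation. /tabegkuduunifubo/ → tabekkuduunifubo.
Rule 4 (final vowel raising): /o/ is a mid vowel in word-final position, so it raises to [u]. /tabekkuduunifubo/ → tabekkuduunifubu.

tabekkuduunifubu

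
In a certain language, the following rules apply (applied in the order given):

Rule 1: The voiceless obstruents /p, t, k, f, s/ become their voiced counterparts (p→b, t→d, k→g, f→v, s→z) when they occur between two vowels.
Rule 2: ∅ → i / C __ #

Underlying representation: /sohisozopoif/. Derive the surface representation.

Rule 1 (intervocalic voicing): /s/ is a voiceless obstruent between vowels /i/ and /o/, so it voices to [z]. /p/ is a voiceless obstruent between vowels /o/ and /o/, so it voices to [b]. /sohisozopoif/ → sohizozoboif.
Rule 2 (final i-epenthesis): the form ends in the consonant /f/, so [i] is inserted word-finally. /sohizozoboif/ → sohizozoboifi.

sohizozoboifi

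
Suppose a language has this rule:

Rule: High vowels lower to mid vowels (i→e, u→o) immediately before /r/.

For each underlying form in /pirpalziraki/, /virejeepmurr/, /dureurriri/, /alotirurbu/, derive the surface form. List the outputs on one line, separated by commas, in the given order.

/pirpalziraki/: /i/ is a high vowel immediately before /r/, so it lowers to [e]. /i/ is a high vowel immediately before /r/, so it lowers to [e]. → [perpalzeraki].
/virejeepmurr/: /i/ is a high vowel immediately before /r/, so it lowers to [e]. /u/ is a high vowel immediately before /r/, so it lowers to [o]. → [verejeepmorr].
/dureurriri/: /u/ is a high vowel immediately before /r/, so it lowers to [o]. /u/ is a high vowel immediately before /r/, so it lowers to [o]. /i/ is a high vowel immediately before /r/, so it lowers to [e]. → [doreorreri].
/alotirurbu/: /i/ is a high vowel immediately before /r/, so it lowers to [e]. /u/ is a high vowel immediately before /r/, so it lowers to [o]. → [aloterorbu].

perpalzeraki, verejeepmorr, doreorreri, aloterorbu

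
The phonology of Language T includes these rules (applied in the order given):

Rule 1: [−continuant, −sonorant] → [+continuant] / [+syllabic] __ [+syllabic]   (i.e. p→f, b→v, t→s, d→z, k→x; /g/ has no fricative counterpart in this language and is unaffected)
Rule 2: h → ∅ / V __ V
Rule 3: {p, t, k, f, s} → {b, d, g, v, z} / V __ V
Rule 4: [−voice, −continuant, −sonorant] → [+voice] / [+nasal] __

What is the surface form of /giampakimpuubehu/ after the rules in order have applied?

Rule 1 (intervocalic spirantization): /k/ is a stop between vowels /a/ and /i/, so it spirantizes to the fricative [x]. /b/ is a stop between vowels /u/ and /e/, so it spirantizes to the fricative [v]. /giampakimpuubehu/ → giampaximpuuvehu.
Rule 2 (intervocalic h-deletion): /h/ occurs between vowels /e/ and /u/, so it deletes. /giampaximpuuvehu/ → giampaximpuuveu.
Rule 3 (intervocalic voicing): no segment meets the environment; /giampaximpuuveu/ is unchanged.
Rule 4 (post-nasal voicing): /p/ is a voiceless stop immediately after the nasal /m/, so it voices to [b]. /p/ is a voiceless stop immediately after the nasal /m/, so it voices to [b]. /giampaximpuuveu/ → giambaximbuuveu.

giambaximbuuveu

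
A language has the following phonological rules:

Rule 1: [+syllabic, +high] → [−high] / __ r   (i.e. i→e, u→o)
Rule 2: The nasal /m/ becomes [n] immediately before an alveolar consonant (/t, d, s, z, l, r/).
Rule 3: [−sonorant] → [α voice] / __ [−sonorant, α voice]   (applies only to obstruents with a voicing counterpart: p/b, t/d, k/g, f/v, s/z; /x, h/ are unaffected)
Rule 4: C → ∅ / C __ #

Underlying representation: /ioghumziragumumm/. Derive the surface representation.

iokhunzeragumum

Rule 1 (pre-rhotic lowering): /i/ is a high vowel immediately before /r/, so it lowers to [e]. /ioghumziragumumm/ → ioghumzeragumumm.
Rule 2 (nasal place assimilation): /m/ precedes the alveolar consonant /z/, so it assimilates in place to [n]. /ioghumzeragumumm/ → ioghunzeragumumm.
Rule 3 (regressive voicing assimilation): /g/ precedes the voiceless obstruent /h/, so it devoices to [k] by assimilation. /ioghunzeragumumm/ → iokhunzeragumumm.
Rule 4 (final cluster simplification): /m/ is the second consonant of a word-final cluster /mm/, so it deletes. /iokhunzeragumumm/ → iokhunzeragumum.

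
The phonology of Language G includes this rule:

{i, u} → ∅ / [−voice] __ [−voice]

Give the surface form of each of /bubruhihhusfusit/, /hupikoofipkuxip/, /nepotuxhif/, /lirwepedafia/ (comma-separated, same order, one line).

/bubruhihhusfusit/: /i/ is a high vowel flanked by voiceless consonants /h/ and /h/, so it deletes. /u/ is a high vowel flanked by voiceless consonants /h/ and /s/, so it deletes. /u/ is a high vowel flanked by voiceless consonants /f/ and /s/, so it deletes. /i/ is a high vowel flanked by voiceless consonants /s/ and /t/, so it deletes. → [bubruhhhsfst].
/hupikoofipkuxip/: /u/ is a high vowel flanked by voiceless consonants /h/ and /p/, so it deletes. /i/ is a high vowel flanked by voiceless consonants /p/ and /k/, so it deletes. /i/ is a high vowel flanked by voiceless consonants /f/ and /p/, so it deletes. /u/ is a high vowel flanked by voiceless consonants /k/ and /x/, so it deletes. /i/ is a high vowel flanked by voiceless consonants /x/ and /p/, so it deletes. → [hpkoofpkxp].
/nepotuxhif/: /u/ is a high vowel flanked by voiceless consonants /t/ and /x/, so it deletes. /i/ is a high vowel flanked by voiceless consonants /h/ and /f/, so it deletes. → [nepotxhf].
/lirwepedafia/: the rule's environment is not met; surfaces unchanged as [lirwepedafia].

bubruhhhsfst, hpkoofpkxp, nepotxhf, lirwepedafia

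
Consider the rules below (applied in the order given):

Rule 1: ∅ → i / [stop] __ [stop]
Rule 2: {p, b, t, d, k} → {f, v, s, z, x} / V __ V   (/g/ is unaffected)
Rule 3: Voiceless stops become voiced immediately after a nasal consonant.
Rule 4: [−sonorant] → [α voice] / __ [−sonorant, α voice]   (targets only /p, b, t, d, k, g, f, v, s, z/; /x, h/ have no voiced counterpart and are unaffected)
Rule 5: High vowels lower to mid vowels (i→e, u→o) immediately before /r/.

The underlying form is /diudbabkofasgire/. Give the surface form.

diuzivavixofazgere

Rule 1 (stop-cluster i-epenthesis): /d/ and /b/ form a stop–stop cluster, so [i] is inserted between them. /b/ and /k/ form a stop–stop cluster, so [i] is inserted between them. /diudbabkofasgire/ → diudibabikofasgire.
Rule 2 (intervocalic spirantization): /d/ is a stop between vowels /u/ and /i/, so it spirantizes to the fricative [z]. /b/ is a stop between vowels /i/ and /a/, so it spirantizes to the fricative [v]. /b/ is a stop between vowels /a/ and /i/, so it spirantizes to the fricative [v]. /k/ is a stop between vowels /i/ and /o/, so it spirantizes to the fricative [x]. /diudibabikofasgire/ → diuzivavixofasgire.
Rule 3 (post-nasal voicing): no segment meets the environment; /diuzivavixofasgire/ is unchanged.
Rule 4 (regressive voicing assimilation): /s/ precedes the voiced obstruent /g/, so it voices to [z] by assimilation. /diuzivavixofasgire/ → diuzivavixofazgire.
Rule 5 (pre-rhotic lowering): /i/ is a high vowel immediately before /r/, so it lowers to [e]. /diuzivavixofazgire/ → diuzivavixofazgere.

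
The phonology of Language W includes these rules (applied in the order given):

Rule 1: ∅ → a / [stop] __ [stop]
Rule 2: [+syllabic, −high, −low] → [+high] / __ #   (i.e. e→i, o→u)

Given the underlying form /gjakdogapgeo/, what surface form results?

gjakadogapageu

Rule 1 (stop-cluster a-epenthesis): /k/ and /d/ form a stop–stop cluster, so [a] is inserted between them. /p/ and /g/ form a stop–stop cluster, so [a] is inserted between them. /gjakdogapgeo/ → gjakadogapageo.
Rule 2 (final vowel raising): /o/ is a mid vowel in word-final position, so it raises to [u]. /gjakadogapageo/ → gjakadogapageu.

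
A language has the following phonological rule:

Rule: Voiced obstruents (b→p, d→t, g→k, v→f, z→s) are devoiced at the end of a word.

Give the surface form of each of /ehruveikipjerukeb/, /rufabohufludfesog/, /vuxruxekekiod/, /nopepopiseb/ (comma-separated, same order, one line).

ehruveikipjerukep, rufabohufludfesok, vuxruxekekiot, nopepopisep

/ehruveikipjerukeb/: /b/ is a voiced obstruent in word-final position, so it devoices to [p]. → [ehruveikipjerukep].
/rufabohufludfesog/: /g/ is a voiced obstruent in word-final position, so it devoices to [k]. → [rufabohufludfesok].
/vuxruxekekiod/: /d/ is a voiced obstruent in word-final position, so it devoices to [t]. → [vuxruxekekiot].
/nopepopiseb/: /b/ is a voiced obstruent in word-final position, so it devoices to [p]. → [nopepopisep].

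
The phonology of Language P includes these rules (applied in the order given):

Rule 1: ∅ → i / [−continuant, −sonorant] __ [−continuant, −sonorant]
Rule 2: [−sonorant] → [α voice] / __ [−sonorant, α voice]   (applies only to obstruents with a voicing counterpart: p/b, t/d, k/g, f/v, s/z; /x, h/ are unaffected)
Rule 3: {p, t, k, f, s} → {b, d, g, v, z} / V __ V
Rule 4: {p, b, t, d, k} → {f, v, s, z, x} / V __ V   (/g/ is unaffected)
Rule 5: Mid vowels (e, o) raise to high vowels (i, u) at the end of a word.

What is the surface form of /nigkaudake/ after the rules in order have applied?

Rule 1 (stop-cluster i-epenthesis): /g/ and /k/ form a stop–stop cluster, so [i] is inserted between them. /nigkaudake/ → nigikaudake.
Rule 2 (regressive voicing assimilation): no segment meets the environment; /nigikaudake/ is unchanged.
Rule 3 (intervocalic voicing): /k/ is a voiceless obstruent between vowels /i/ and /a/, so it voices to [g]. /k/ is a voiceless obstruent between vowels /a/ and /e/, so it voices to [g]. /nigikaudake/ → nigigaudage.
Rule 4 (intervocalic spirantization): /d/ is a stop between vowels /u/ and /a/, so it spirantizes to the fricative [z]. /nigigaudage/ → nigigauzage.
Rule 5 (final vowel raising): /e/ is a mid vowel in word-final position, so it raises to [i]. /nigigauzage/ → nigigauzagi.

nigigauzagi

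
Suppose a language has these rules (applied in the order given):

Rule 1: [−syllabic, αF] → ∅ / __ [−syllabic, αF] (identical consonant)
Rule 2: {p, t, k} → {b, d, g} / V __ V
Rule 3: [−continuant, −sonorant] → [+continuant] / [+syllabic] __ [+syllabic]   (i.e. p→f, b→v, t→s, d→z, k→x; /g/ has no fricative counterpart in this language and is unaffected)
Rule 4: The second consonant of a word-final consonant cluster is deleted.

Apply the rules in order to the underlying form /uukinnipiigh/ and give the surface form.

uuginiviig

Rule 1 (degemination): /nn/ is a geminate; the first /n/ deletes. /uukinnipiigh/ → uukinipiigh.
Rule 2 (intervocalic voicing): /k/ is a voiceless stop between vowels /u/ and /i/, so it voices to [g]. /p/ is a voiceless stop between vowels /i/ and /i/, so it voices to [b]. /uukinipiigh/ → uuginibiigh.
Rule 3 (intervocalic spirantization): /b/ is a stop between vowels /i/ and /i/, so it spirantizes to the fricative [v]. /uuginibiigh/ → uuginiviigh.
Rule 4 (final cluster simplification): /h/ is the second consonant of a word-final cluster /gh/, so it deletes. /uuginiviigh/ → uuginiviig.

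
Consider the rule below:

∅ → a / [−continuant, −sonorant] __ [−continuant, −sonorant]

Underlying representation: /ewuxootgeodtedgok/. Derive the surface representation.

/t/ and /g/ form a stop–stop cluster, so [a] is inserted between them.
/d/ and /t/ form a stop–stop cluster, so [a] is inserted between them.
/d/ and /g/ form a stop–stop cluster, so [a] is inserted between them.
Surface form: [ewuxootageodatedagok].

ewuxootageodatedagok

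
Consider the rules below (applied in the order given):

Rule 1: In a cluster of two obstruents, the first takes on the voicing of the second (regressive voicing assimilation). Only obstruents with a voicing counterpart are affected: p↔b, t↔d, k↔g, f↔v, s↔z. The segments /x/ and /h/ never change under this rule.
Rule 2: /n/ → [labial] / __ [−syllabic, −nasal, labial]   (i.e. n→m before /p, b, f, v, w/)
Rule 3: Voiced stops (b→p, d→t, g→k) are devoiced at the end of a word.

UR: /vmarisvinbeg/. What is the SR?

vmarizvimbek

Rule 1 (regressive voicing assimilation): /s/ precedes the voiced obstruent /v/, so it voices to [z] by assimilation. /vmarisvinbeg/ → vmarizvinbeg.
Rule 2 (nasal place assimilation): /n/ precedes the labial consonant /b/, so it assimilates in place to [m]. /vmarizvinbeg/ → vmarizvimbeg.
Rule 3 (final devoicing): /g/ is a voiced stop in word-final position, so it devoices to [k]. /vmarizvimbeg/ → vmarizvimbek.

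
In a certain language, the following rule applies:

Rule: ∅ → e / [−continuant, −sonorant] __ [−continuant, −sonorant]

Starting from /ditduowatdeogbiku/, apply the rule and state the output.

/t/ and /d/ form a stop–stop cluster, so [e] is inserted between them.
/t/ and /d/ form a stop–stop cluster, so [e] is inserted between them.
/g/ and /b/ form a stop–stop cluster, so [e] is inserted between them.
Surface form: [diteduowatedeogebiku].

diteduowatedeogebiku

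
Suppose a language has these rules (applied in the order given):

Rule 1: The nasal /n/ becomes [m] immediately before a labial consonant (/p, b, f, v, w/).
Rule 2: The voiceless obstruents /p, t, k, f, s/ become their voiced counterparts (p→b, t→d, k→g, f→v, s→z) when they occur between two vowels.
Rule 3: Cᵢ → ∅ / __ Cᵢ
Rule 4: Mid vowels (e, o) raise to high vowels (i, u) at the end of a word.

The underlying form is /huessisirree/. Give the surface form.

huesizirei

Rule 1 (nasal place assimilation): no segment meets the environment; /huessisirree/ is unchanged.
Rule 2 (intervocalic voicing): /s/ is a voiceless obstruent between vowels /i/ and /i/, so it voices to [z]. /huessisirree/ → huessizirree.
Rule 3 (degemination): /ss/ is a geminate; the first /s/ deletes. /rr/ is a geminate; the first /r/ deletes. /huessizirree/ → huesiziree.
Rule 4 (final vowel raising): /e/ is a mid vowel in word-final position, so it raises to [i]. /huesiziree/ → huesizirei.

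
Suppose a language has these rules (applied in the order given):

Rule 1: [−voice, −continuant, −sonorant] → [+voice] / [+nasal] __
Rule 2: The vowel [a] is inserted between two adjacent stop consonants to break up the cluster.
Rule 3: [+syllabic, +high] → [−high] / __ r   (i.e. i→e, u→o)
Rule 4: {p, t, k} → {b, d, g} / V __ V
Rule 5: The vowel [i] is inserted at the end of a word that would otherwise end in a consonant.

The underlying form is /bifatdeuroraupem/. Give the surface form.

bifadadeororaubemi

Rule 1 (post-nasal voicing): no segment meets the environment; /bifatdeuroraupem/ is unchanged.
Rule 2 (stop-cluster a-epenthesis): /t/ and /d/ form a stop–stop cluster, so [a] is inserted between them. /bifatdeuroraupem/ → bifatadeuroraupem.
Rule 3 (pre-rhotic lowering): /u/ is a high vowel immediately before /r/, so it lowers to [o]. /bifatadeuroraupem/ → bifatadeororaupem.
Rule 4 (intervocalic voicing): /t/ is a voiceless stop between vowels /a/ and /a/, so it voices to [d]. /p/ is a voiceless stop between vowels /u/ and /e/, so it voices to [b]. /bifatadeororaupem/ → bifadadeororaubem.
Rule 5 (final i-epenthesis): the form ends in the consonant /m/, so [i] is inserted word-finally. /bifadadeororaubem/ → bifadadeororaubemi.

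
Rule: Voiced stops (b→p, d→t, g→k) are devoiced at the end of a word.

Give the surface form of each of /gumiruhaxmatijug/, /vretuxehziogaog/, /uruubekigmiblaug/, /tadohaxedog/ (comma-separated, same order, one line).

gumiruhaxmatijuk, vretuxehziogaok, uruubekigmiblauk, tadohaxedok

/gumiruhaxmatijug/: /g/ is a voiced stop in word-final position, so it devoices to [k]. → [gumiruhaxmatijuk].
/vretuxehziogaog/: /g/ is a voiced stop in word-final position, so it devoices to [k]. → [vretuxehziogaok].
/uruubekigmiblaug/: /g/ is a voiced stop in word-final position, so it devoices to [k]. → [uruubekigmiblauk].
/tadohaxedog/: /g/ is a voiced stop in word-final position, so it devoices to [k]. → [tadohaxedok].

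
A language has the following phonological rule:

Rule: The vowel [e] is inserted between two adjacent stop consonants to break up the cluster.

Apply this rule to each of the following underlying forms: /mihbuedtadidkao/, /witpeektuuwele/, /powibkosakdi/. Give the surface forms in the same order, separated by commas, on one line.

/mihbuedtadidkao/: /d/ and /t/ form a stop–stop cluster, so [e] is inserted between them. /d/ and /k/ form a stop–stop cluster, so [e] is inserted between them. → [mihbuedetadidekao].
/witpeektuuwele/: /t/ and /p/ form a stop–stop cluster, so [e] is inserted between them. /k/ and /t/ form a stop–stop cluster, so [e] is inserted between them. → [witepeeketuuwele].
/powibkosakdi/: /b/ and /k/ form a stop–stop cluster, so [e] is inserted between them. /k/ and /d/ form a stop–stop cluster, so [e] is inserted between them. → [powibekosakedi].

mihbuedetadidekao, witepeeketuuwele, powibekosakedi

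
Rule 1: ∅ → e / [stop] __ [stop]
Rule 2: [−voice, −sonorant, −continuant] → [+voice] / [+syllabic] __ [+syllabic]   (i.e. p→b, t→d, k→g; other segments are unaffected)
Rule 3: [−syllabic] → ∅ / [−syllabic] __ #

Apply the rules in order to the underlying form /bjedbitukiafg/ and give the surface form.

Rule 1 (stop-cluster e-epenthesis): /d/ and /b/ form a stop–stop cluster, so [e] is inserted between them. /bjedbitukiafg/ → bjedebitukiafg.
Rule 2 (intervocalic voicing): /t/ is a voiceless stop between vowels /i/ and /u/, so it voices to [d]. /k/ is a voiceless stop between vowels /u/ and /i/, so it voices to [g]. /bjedebitukiafg/ → bjedebidugiafg.
Rule 3 (final cluster simplification): /g/ is the second consonant of a word-final cluster /fg/, so it deletes. /bjedebidugiafg/ → bjedebidugiaf.

bjedebidugiaf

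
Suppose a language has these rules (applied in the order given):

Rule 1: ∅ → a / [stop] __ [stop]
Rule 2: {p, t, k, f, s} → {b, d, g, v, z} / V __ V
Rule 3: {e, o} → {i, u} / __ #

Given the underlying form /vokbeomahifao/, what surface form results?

Rule 1 (stop-cluster a-epenthesis): /k/ and /b/ form a stop–stop cluster, so [a] is inserted between them. /vokbeomahifao/ → vokabeomahifao.
Rule 2 (intervocalic voicing): /k/ is a voiceless obstruent between vowels /o/ and /a/, so it voices to [g]. /f/ is a voiceless obstruent between vowels /i/ and /a/, so it voices to [v]. /vokabeomahifao/ → vogabeomahivao.
Rule 3 (final vowel raising): /o/ is a mid vowel in word-final position, so it raises to [u]. /vogabeomahivao/ → vogabeomahivau.

vogabeomahivau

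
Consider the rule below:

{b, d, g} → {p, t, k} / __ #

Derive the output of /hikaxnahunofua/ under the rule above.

No segment of /hikaxnahunofua/ meets the structural description of the rule, so the form surfaces unchanged.

hikaxnahunofua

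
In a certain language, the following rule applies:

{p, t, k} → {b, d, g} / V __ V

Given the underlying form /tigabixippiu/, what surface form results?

No segment of /tigabixippiu/ meets the structural description of the rule, so the form surfaces unchanged.

tigabixippiu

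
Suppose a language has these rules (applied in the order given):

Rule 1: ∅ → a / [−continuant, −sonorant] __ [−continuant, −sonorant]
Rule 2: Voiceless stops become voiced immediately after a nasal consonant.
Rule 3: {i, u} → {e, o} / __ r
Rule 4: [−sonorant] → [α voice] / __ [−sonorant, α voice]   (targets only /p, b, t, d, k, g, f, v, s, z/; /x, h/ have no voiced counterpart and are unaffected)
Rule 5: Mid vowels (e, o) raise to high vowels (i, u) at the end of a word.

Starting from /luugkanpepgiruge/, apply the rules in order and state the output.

luugakanbepagerugi

Rule 1 (stop-cluster a-epenthesis): /g/ and /k/ form a stop–stop cluster, so [a] is inserted between them. /p/ and /g/ form a stop–stop cluster, so [a] is inserted between them. /luugkanpepgiruge/ → luugakanpepagiruge.
Rule 2 (post-nasal voicing): /p/ is a voiceless stop immediately after the nasal /n/, so it voices to [b]. /luugakanpepagiruge/ → luugakanbepagiruge.
Rule 3 (pre-rhotic lowering): /i/ is a high vowel immediately before /r/, so it lowers to [e]. /luugakanbepagiruge/ → luugakanbepageruge.
Rule 4 (regressive voicing assimilation): no segment meets the environment; /luugakanbepageruge/ is unchanged.
Rule 5 (final vowel raising): /e/ is a mid vowel in word-final position, so it raises to [i]. /luugakanbepageruge/ → luugakanbepagerugi.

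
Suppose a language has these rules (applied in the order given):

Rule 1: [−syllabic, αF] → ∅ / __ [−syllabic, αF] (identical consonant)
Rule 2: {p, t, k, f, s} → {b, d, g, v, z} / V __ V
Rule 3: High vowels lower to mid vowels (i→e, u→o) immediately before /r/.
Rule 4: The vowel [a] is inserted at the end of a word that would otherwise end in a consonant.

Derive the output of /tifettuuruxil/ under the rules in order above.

tiveduoruxila

Rule 1 (degemination): /tt/ is a geminate; the first /t/ deletes. /tifettuuruxil/ → tifetuuruxil.
Rule 2 (intervocalic voicing): /f/ is a voiceless obstruent between vowels /i/ and /e/, so it voices to [v]. /t/ is a voiceless obstruent between vowels /e/ and /u/, so it voices to [d]. /tifetuuruxil/ → tiveduuruxil.
Rule 3 (pre-rhotic lowering): /u/ is a high vowel immediately before /r/, so it lowers to [o]. /tiveduuruxil/ → tiveduoruxil.
Rule 4 (final a-epenthesis): the form ends in the consonant /l/, so [a] is inserted word-finally. /tiveduoruxil/ → tiveduoruxila.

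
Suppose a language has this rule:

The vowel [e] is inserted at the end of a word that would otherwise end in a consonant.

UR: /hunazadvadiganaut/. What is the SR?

the form ends in the consonant /t/, so [e] is inserted word-finally.
Surface form: [hunazadvadiganaute].

hunazadvadiganaute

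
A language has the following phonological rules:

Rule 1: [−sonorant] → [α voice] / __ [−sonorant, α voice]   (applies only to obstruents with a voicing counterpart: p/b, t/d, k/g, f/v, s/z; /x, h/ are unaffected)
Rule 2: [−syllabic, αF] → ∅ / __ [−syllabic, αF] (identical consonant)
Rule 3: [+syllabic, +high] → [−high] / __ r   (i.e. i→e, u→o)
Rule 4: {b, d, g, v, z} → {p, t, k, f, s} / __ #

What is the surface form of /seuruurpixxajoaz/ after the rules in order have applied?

Rule 1 (regressive voicing assimilation): no segment meets the environment; /seuruurpixxajoaz/ is unchanged.
Rule 2 (degemination): /xx/ is a geminate; the first /x/ deletes. /seuruurpixxajoaz/ → seuruurpixajoaz.
Rule 3 (pre-rhotic lowering): /u/ is a high vowel immediately before /r/, so it lowers to [o]. /u/ is a high vowel immediately before /r/, so it lowers to [o]. /seuruurpixajoaz/ → seoruorpixajoaz.
Rule 4 (final devoicing): /z/ is a voiced obstruent in word-final position, so it devoices to [s]. /seoruorpixajoaz/ → seoruorpixajoas.

seoruorpixajoas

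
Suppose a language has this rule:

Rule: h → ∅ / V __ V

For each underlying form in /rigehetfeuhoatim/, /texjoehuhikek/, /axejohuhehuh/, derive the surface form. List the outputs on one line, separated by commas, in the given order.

rigeetfeuoatim, texjoeuikek, axejoueuh

/rigehetfeuhoatim/: /h/ occurs between vowels /e/ and /e/, so it deletes. /h/ occurs between vowels /u/ and /o/, so it deletes. → [rigeetfeuoatim].
/texjoehuhikek/: /h/ occurs between vowels /e/ and /u/, so it deletes. /h/ occurs between vowels /u/ and /i/, so it deletes. → [texjoeuikek].
/axejohuhehuh/: /h/ occurs between vowels /o/ and /u/, so it deletes. /h/ occurs between vowels /u/ and /e/, so it deletes. /h/ occurs between vowels /e/ and /u/, so it deletes. → [axejoueuh].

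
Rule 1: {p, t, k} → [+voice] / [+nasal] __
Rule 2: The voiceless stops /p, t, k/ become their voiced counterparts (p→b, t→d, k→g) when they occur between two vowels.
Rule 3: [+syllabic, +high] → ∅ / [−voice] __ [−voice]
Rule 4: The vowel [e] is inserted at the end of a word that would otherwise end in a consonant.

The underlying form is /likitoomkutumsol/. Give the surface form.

Rule 1 (post-nasal voicing): /k/ is a voiceless stop immediately after the nasal /m/, so it voices to [g]. /likitoomkutumsol/ → likitoomgutumsol.
Rule 2 (intervocalic voicing): /k/ is a voiceless stop between vowels /i/ and /i/, so it voices to [g]. /t/ is a voiceless stop between vowels /i/ and /o/, so it voices to [d]. /t/ is a voiceless stop between vowels /u/ and /u/, so it voices to [d]. /likitoomgutumsol/ → ligidoomgudumsol.
Rule 3 (high vowel syncope): no segment meets the environment; /ligidoomgudumsol/ is unchanged.
Rule 4 (final e-epenthesis): the form ends in the consonant /l/, so [e] is inserted word-finally. /ligidoomgudumsol/ → ligidoomgudumsole.

ligidoomgudumsole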